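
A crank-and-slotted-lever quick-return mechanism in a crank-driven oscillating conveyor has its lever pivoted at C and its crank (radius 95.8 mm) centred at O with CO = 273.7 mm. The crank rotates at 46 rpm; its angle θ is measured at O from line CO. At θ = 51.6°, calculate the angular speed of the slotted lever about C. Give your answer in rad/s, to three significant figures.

ω = 4.817 rad/s (from 46 rpm).
Crank pin A relative to C: A = (d + r cosθ, r sinθ); lever angle φ = atan2(r sinθ, d + r cosθ).
Differentiating tanφ: φ̇ = rω(d cosθ + r)/(d² + r² + 2dr cosθ).
d² + r² + 2dr cosθ = |CA|² = 0.116663 m²;  d cosθ + r = +0.26581 m.
|ω_lever| = |0.0958·4.817·+0.26581| / 0.116663 = 1.0514 rad/s.

1.05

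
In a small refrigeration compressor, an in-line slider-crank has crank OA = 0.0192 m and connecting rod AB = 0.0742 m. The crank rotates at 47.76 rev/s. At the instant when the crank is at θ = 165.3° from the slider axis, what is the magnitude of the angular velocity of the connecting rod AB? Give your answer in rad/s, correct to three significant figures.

75.3

ω = 300.1 rad/s (converted from 47.76 rev/s).
The rod makes angle φ with the slider axis where L sinφ = r sinθ; differentiating, L cosφ·φ̇ = r ω cosθ.
L cosφ = √(L² − r² sin²θ) = 0.07404 m.
|ω_rod| = r ω |cosθ| / √(L² − r² sin²θ) = 0.0192·300.1·0.96727/0.07404 = 75.271 rad/s.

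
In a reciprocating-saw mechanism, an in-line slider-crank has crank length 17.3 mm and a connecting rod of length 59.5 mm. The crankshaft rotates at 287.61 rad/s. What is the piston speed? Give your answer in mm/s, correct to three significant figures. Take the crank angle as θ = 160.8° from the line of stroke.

1180

ω = 287.6 rad/s
For an in-line slider-crank, x = r cosθ + √(L² − r² sin²θ), so v = −rω sinθ·[1 + r cosθ/√(L² − r² sin²θ)].
With r = 0.0173 m, L = 0.0595 m, θ = 160.8°: √(L² − r² sin²θ) = 0.059227 m.
v = −0.0173·287.6·0.32887·[1 + 0.0173·-0.94438/0.059227] = -1.185 m/s.
|v| = 1.185 m/s = 1185 mm/s.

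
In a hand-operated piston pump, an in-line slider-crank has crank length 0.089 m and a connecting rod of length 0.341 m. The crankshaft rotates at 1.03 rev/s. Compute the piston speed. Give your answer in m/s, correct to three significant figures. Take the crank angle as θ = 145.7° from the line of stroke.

0.254

ω = 2π·1.03 = 6.472 rad/s
For an in-line slider-crank, x = r cosθ + √(L² − r² sin²θ), so v = −rω sinθ·[1 + r cosθ/√(L² − r² sin²θ)].
With r = 0.089 m, L = 0.341 m, θ = 145.7°: √(L² − r² sin²θ) = 0.33729 m.
v = −0.089·6.472·0.56353·[1 + 0.089·-0.82610/0.33729] = -0.25383 m/s.
|v| = 0.25383 m/s.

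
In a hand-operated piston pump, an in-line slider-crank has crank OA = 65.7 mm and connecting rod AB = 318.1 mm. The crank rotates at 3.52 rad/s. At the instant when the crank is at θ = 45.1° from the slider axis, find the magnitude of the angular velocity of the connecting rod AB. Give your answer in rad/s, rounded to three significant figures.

ω = 3.52 rad/s
The rod makes angle φ with the slider axis where L sinφ = r sinθ; differentiating, L cosφ·φ̇ = r ω cosθ.
L cosφ = √(L² − r² sin²θ) = 0.31468 m.
|ω_rod| = r ω |cosθ| / √(L² − r² sin²θ) = 0.0657·3.52·0.70587/0.31468 = 0.51876 rad/s.

0.519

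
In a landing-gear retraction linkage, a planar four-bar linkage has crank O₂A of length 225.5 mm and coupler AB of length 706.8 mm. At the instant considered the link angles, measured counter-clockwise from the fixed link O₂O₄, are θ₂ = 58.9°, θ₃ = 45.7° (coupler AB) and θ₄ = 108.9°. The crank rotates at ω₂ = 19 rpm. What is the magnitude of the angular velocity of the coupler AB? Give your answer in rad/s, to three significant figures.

ω₂ = 1.99 rad/s (from 19 rpm).
Differentiating the loop-closure r₂e^{iθ₂}+r₃e^{iθ₃}=r₁+r₄e^{iθ₄} gives r₂ω₂e^{iθ₂}+r₃ω₃e^{iθ₃}=r₄ω₄e^{iθ₄}.
Eliminating the other unknown: ω₃ = r₂ω₂ sin(θ₄−θ₂) / [r₃ sin(θ₃−θ₄)].
Numerator sine = +0.76604; denominator sine = -0.89259.
Result = 0.2255·1.99·(+0.76604) / (0.7068·(-0.89259)) = -0.5448 rad/s; magnitude 0.5448 rad/s.

0.545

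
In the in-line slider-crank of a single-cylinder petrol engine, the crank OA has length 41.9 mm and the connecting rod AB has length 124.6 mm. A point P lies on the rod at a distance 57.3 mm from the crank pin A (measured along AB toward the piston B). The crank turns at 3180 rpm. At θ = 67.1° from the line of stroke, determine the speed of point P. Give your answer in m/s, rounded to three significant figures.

14.0

ω = 333 rad/s.  Crank-pin speed |V_A| = rω = 13.953 m/s, perpendicular to OA.
Rod angle: sinφ = −(r/L) sinθ ⇒ φ = -18.046°; ω_rod = −rω cosθ/√(L²−r²sin²θ) = -45.83 rad/s.
V_P = V_A + ω_rod × AP, with AP = 0.0573 m along the rod.
Components: V_Px = −rω sinθ − a·ω_rod·sinφ = -13.667 m/s;  V_Py = rω cosθ + a·ω_rod·cosφ = +2.9326 m/s.
|V_P| = √(V_Px² + V_Py²) = 13.978 m/s.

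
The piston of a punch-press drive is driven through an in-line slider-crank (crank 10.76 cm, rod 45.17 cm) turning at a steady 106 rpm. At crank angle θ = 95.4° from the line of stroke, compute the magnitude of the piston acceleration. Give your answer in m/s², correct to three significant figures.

4.44

ω = 2π·106/60 = 11.1 rad/s
x(θ) = r cosθ + √(L² − r² sin²θ); with ω constant, a = ω²·d²x/dθ².
d²x/dθ² = −r cosθ − r²(cos2θ)/√u − r⁴ sin²2θ/(4u^{3/2}),  u = L² − r² sin²θ = 0.192558 m².
Substituting r = 0.1076 m, L = 0.4517 m, θ = 95.4°: d²x/dθ² = +0.036029 m.
a = ω²·d²x/dθ² = (11.1)²·(+0.036029) = +4.4394 m/s²;  |a| = 4.4394 m/s².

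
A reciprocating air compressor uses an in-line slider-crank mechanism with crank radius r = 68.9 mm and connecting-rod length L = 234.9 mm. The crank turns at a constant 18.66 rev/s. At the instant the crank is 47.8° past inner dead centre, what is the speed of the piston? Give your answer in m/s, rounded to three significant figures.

ω = 2π·18.7 = 117.2 rad/s
For an in-line slider-crank, x = r cosθ + √(L² − r² sin²θ), so v = −rω sinθ·[1 + r cosθ/√(L² − r² sin²θ)].
With r = 0.0689 m, L = 0.2349 m, θ = 47.8°: √(L² − r² sin²θ) = 0.22929 m.
v = −0.0689·117.2·0.74080·[1 + 0.0689·0.67172/0.22929] = -7.1922 m/s.
|v| = 7.1922 m/s.

7.19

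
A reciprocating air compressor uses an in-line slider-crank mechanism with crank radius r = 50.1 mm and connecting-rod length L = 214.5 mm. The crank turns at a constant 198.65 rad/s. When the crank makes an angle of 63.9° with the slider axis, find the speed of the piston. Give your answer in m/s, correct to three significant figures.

ω = 198.7 rad/s
For an in-line slider-crank, x = r cosθ + √(L² − r² sin²θ), so v = −rω sinθ·[1 + r cosθ/√(L² − r² sin²θ)].
With r = 0.0501 m, L = 0.2145 m, θ = 63.9°: √(L² − r² sin²θ) = 0.20973 m.
v = −0.0501·198.7·0.89803·[1 + 0.0501·0.43994/0.20973] = -9.8768 m/s.
|v| = 9.8768 m/s.

9.88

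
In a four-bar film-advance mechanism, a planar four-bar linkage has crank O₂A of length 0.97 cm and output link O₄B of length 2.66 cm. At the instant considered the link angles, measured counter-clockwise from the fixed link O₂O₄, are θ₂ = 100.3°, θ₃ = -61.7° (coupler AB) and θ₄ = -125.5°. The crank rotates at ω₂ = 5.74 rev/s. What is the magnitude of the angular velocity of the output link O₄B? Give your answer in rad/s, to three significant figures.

4.53

ω₂ = 36.07 rad/s (from 5.74 rev/s).
Differentiating the loop-closure r₂e^{iθ₂}+r₃e^{iθ₃}=r₁+r₄e^{iθ₄} gives r₂ω₂e^{iθ₂}+r₃ω₃e^{iθ₃}=r₄ω₄e^{iθ₄}.
Eliminating the other unknown: ω₄ = r₂ω₂ sin(θ₂−θ₃) / [r₄ sin(θ₄−θ₃)].
Numerator sine = +0.30902; denominator sine = -0.89726.
Result = 0.0097·36.07·(+0.30902) / (0.0266·(-0.89726)) = -4.5295 rad/s; magnitude 4.5295 rad/s.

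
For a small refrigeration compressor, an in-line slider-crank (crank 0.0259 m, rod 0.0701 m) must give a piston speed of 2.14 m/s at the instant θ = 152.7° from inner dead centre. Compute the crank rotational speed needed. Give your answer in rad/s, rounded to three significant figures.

For an in-line slider-crank, |v_piston| = rω|sinθ|·[1 + r cosθ/√(L² − r² sin²θ)].
With r = 0.0259 m, L = 0.0701 m, θ = 152.7°: the bracketed kinematic factor |dx/dθ| = 0.0079217 m.
ω = v/|dx/dθ| = 2.14/0.0079217 = 270.14 rad/s.

270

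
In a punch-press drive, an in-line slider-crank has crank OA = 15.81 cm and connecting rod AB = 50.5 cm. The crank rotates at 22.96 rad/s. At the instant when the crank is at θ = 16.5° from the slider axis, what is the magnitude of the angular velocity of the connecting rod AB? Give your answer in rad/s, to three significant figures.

ω = 22.96 rad/s
The rod makes angle φ with the slider axis where L sinφ = r sinθ; differentiating, L cosφ·φ̇ = r ω cosθ.
L cosφ = √(L² − r² sin²θ) = 0.503 m.
|ω_rod| = r ω |cosθ| / √(L² − r² sin²θ) = 0.1581·22.96·0.95882/0.503 = 6.9195 rad/s.

6.92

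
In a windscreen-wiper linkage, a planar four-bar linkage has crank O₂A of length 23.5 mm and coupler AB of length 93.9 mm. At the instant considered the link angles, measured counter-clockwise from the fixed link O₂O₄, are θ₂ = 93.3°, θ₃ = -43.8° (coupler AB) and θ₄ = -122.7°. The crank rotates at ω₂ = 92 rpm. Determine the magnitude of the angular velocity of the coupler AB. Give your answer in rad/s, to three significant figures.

1.44

ω₂ = 9.634 rad/s (from 92 rpm).
Differentiating the loop-closure r₂e^{iθ₂}+r₃e^{iθ₃}=r₁+r₄e^{iθ₄} gives r₂ω₂e^{iθ₂}+r₃ω₃e^{iθ₃}=r₄ω₄e^{iθ₄}.
Eliminating the other unknown: ω₃ = r₂ω₂ sin(θ₄−θ₂) / [r₃ sin(θ₃−θ₄)].
Numerator sine = +0.58779; denominator sine = +0.98129.
Result = 0.0235·9.634·(+0.58779) / (0.0939·(+0.98129)) = +1.4442 rad/s; magnitude 1.4442 rad/s.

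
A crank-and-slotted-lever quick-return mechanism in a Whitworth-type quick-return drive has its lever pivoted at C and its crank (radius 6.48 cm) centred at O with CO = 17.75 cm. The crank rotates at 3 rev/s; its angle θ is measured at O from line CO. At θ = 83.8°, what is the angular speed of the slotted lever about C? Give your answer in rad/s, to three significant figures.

2.69

ω = 18.85 rad/s (from 3 rev/s).
Crank pin A relative to C: A = (d + r cosθ, r sinθ); lever angle φ = atan2(r sinθ, d + r cosθ).
Differentiating tanφ: φ̇ = rω(d cosθ + r)/(d² + r² + 2dr cosθ).
d² + r² + 2dr cosθ = |CA|² = 0.0381897 m²;  d cosθ + r = +0.08397 m.
|ω_lever| = |0.0648·18.85·+0.08397| / 0.0381897 = 2.6857 rad/s.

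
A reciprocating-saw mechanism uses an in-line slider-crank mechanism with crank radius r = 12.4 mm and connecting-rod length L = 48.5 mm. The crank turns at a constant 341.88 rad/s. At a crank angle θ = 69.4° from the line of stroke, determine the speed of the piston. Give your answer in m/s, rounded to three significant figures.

4.34

ω = 341.9 rad/s
For an in-line slider-crank, x = r cosθ + √(L² − r² sin²θ), so v = −rω sinθ·[1 + r cosθ/√(L² − r² sin²θ)].
With r = 0.0124 m, L = 0.0485 m, θ = 69.4°: √(L² − r² sin²θ) = 0.047091 m.
v = −0.0124·341.9·0.93606·[1 + 0.0124·0.35184/0.047091] = -4.3359 m/s.
|v| = 4.3359 m/s.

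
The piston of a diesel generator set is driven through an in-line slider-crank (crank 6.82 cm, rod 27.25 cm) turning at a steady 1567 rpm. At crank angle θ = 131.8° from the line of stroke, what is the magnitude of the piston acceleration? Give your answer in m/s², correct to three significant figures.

ω = 2π·1567/60 = 164.1 rad/s
x(θ) = r cosθ + √(L² − r² sin²θ); with ω constant, a = ω²·d²x/dθ².
d²x/dθ² = −r cosθ − r²(cos2θ)/√u − r⁴ sin²2θ/(4u^{3/2}),  u = L² − r² sin²θ = 0.0716714 m².
Substituting r = 0.0682 m, L = 0.2725 m, θ = 131.8°: d²x/dθ² = +0.047116 m.
a = ω²·d²x/dθ² = (164.1)²·(+0.047116) = +1268.7 m/s²;  |a| = 1268.7 m/s².

1270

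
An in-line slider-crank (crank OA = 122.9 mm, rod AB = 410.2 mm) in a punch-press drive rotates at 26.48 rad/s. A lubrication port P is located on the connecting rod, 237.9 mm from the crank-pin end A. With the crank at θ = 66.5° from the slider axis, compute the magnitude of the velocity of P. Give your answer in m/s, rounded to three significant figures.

3.25

ω = 26.48 rad/s.  Crank-pin speed |V_A| = rω = 3.2544 m/s, perpendicular to OA.
Rod angle: sinφ = −(r/L) sinθ ⇒ φ = -15.948°; ω_rod = −rω cosθ/√(L²−r²sin²θ) = -3.2902 rad/s.
V_P = V_A + ω_rod × AP, with AP = 0.2379 m along the rod.
Components: V_Px = −rω sinθ − a·ω_rod·sinφ = -3.1995 m/s;  V_Py = rω cosθ + a·ω_rod·cosφ = +0.54508 m/s.
|V_P| = √(V_Px² + V_Py²) = 3.2456 m/s.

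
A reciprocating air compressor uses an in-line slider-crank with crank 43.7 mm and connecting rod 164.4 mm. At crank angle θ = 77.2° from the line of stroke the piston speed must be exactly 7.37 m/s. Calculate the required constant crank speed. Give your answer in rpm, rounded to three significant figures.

For an in-line slider-crank, |v_piston| = rω|sinθ|·[1 + r cosθ/√(L² − r² sin²θ)].
With r = 0.0437 m, L = 0.1644 m, θ = 77.2°: the bracketed kinematic factor |dx/dθ| = 0.045212 m.
ω = v/|dx/dθ| = 7.37/0.045212 = 163.01 rad/s.
N = 60ω/(2π) = 1556.6 rpm.

1560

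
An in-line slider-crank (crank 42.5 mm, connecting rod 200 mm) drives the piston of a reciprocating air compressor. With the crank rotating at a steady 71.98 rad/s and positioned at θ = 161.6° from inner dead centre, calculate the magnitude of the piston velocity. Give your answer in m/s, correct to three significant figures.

0.770

ω = 71.98 rad/s
For an in-line slider-crank, x = r cosθ + √(L² − r² sin²θ), so v = −rω sinθ·[1 + r cosθ/√(L² − r² sin²θ)].
With r = 0.0425 m, L = 0.2 m, θ = 161.6°: √(L² − r² sin²θ) = 0.19955 m.
v = −0.0425·71.98·0.31565·[1 + 0.0425·-0.94888/0.19955] = -0.77047 m/s.
|v| = 0.77047 m/s.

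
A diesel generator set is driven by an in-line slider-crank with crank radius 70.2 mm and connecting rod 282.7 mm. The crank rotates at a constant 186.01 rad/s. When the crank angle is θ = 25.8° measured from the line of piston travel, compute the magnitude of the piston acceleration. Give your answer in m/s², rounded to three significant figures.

2570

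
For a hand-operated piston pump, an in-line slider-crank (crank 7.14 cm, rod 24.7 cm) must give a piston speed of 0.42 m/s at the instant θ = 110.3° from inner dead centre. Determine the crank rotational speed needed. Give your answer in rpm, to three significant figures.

66.9

For an in-line slider-crank, |v_piston| = rω|sinθ|·[1 + r cosθ/√(L² − r² sin²θ)].
With r = 0.0714 m, L = 0.247 m, θ = 110.3°: the bracketed kinematic factor |dx/dθ| = 0.059988 m.
ω = v/|dx/dθ| = 0.42/0.059988 = 7.0014 rad/s.
N = 60ω/(2π) = 66.858 rpm.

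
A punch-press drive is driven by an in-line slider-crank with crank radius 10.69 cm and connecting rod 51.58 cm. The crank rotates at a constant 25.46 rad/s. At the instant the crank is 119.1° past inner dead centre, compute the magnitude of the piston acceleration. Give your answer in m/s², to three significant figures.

ω = 25.46 rad/s
x(θ) = r cosθ + √(L² − r² sin²θ); with ω constant, a = ω²·d²x/dθ².
d²x/dθ² = −r cosθ − r²(cos2θ)/√u − r⁴ sin²2θ/(4u^{3/2}),  u = L² − r² sin²θ = 0.257325 m².
Substituting r = 0.1069 m, L = 0.5158 m, θ = 119.1°: d²x/dθ² = +0.06368 m.
a = ω²·d²x/dθ² = (25.46)²·(+0.06368) = +41.278 m/s²;  |a| = 41.278 m/s².

41.3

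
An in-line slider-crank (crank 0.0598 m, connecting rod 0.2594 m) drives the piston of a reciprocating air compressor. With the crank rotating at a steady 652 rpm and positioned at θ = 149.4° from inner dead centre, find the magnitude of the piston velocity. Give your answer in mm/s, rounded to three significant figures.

ω = 2π·652/60 = 68.28 rad/s
For an in-line slider-crank, x = r cosθ + √(L² − r² sin²θ), so v = −rω sinθ·[1 + r cosθ/√(L² − r² sin²θ)].
With r = 0.0598 m, L = 0.2594 m, θ = 149.4°: √(L² − r² sin²θ) = 0.25761 m.
v = −0.0598·68.28·0.50904·[1 + 0.0598·-0.86074/0.25761] = -1.6631 m/s.
|v| = 1.6631 m/s = 1663.1 mm/s.

1660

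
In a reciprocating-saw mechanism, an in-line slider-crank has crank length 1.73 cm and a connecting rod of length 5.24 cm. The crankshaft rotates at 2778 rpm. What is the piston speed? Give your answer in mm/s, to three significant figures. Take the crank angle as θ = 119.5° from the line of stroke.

3640

ω = 2π·2778/60 = 290.9 rad/s
For an in-line slider-crank, x = r cosθ + √(L² − r² sin²θ), so v = −rω sinθ·[1 + r cosθ/√(L² − r² sin²θ)].
With r = 0.0173 m, L = 0.0524 m, θ = 119.5°: √(L² − r² sin²θ) = 0.05019 m.
v = −0.0173·290.9·0.87036·[1 + 0.0173·-0.49242/0.05019] = -3.6368 m/s.
|v| = 3.6368 m/s = 3636.8 mm/s.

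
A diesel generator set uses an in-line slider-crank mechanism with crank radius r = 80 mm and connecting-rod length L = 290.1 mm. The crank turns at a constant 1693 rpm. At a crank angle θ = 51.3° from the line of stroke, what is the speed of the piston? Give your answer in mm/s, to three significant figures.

13000

ω = 2π·1693/60 = 177.3 rad/s
For an in-line slider-crank, x = r cosθ + √(L² − r² sin²θ), so v = −rω sinθ·[1 + r cosθ/√(L² − r² sin²θ)].
With r = 0.08 m, L = 0.2901 m, θ = 51.3°: √(L² − r² sin²θ) = 0.2833 m.
v = −0.08·177.3·0.78043·[1 + 0.08·0.62524/0.2833] = -13.023 m/s.
|v| = 13.023 m/s = 13023 mm/s.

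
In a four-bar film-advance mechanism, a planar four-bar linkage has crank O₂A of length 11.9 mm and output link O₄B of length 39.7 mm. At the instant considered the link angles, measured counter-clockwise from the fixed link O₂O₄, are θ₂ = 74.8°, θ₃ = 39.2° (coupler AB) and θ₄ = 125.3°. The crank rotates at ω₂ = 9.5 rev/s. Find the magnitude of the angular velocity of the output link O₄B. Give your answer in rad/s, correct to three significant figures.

ω₂ = 59.69 rad/s (from 9.5 rev/s).
Differentiating the loop-closure r₂e^{iθ₂}+r₃e^{iθ₃}=r₁+r₄e^{iθ₄} gives r₂ω₂e^{iθ₂}+r₃ω₃e^{iθ₃}=r₄ω₄e^{iθ₄}.
Eliminating the other unknown: ω₄ = r₂ω₂ sin(θ₂−θ₃) / [r₄ sin(θ₄−θ₃)].
Numerator sine = +0.58212; denominator sine = +0.99768.
Result = 0.0119·59.69·(+0.58212) / (0.0397·(+0.99768)) = +10.44 rad/s; magnitude 10.44 rad/s.

10.4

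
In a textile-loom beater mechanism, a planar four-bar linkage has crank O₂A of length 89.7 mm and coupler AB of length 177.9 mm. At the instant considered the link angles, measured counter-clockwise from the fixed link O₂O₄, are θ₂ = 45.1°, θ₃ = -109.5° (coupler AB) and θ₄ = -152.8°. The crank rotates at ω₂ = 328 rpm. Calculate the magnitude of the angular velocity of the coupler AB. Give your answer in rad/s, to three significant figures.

7.76

ω₂ = 34.35 rad/s (from 328 rpm).
Differentiating the loop-closure r₂e^{iθ₂}+r₃e^{iθ₃}=r₁+r₄e^{iθ₄} gives r₂ω₂e^{iθ₂}+r₃ω₃e^{iθ₃}=r₄ω₄e^{iθ₄}.
Eliminating the other unknown: ω₃ = r₂ω₂ sin(θ₄−θ₂) / [r₃ sin(θ₃−θ₄)].
Numerator sine = +0.30736; denominator sine = +0.68582.
Result = 0.0897·34.35·(+0.30736) / (0.1779·(+0.68582)) = +7.7616 rad/s; magnitude 7.7616 rad/s.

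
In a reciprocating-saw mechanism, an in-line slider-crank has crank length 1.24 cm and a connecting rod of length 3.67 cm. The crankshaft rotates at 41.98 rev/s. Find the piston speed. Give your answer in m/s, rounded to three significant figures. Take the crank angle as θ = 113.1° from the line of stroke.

ω = 2π·42 = 263.8 rad/s
For an in-line slider-crank, x = r cosθ + √(L² − r² sin²θ), so v = −rω sinθ·[1 + r cosθ/√(L² − r² sin²θ)].
With r = 0.0124 m, L = 0.0367 m, θ = 113.1°: √(L² − r² sin²θ) = 0.034883 m.
v = −0.0124·263.8·0.91982·[1 + 0.0124·-0.39234/0.034883] = -2.5889 m/s.
|v| = 2.5889 m/s.

2.59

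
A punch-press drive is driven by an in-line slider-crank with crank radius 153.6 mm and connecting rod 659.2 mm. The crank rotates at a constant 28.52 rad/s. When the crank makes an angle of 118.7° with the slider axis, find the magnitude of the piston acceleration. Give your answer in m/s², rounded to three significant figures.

ω = 28.52 rad/s
x(θ) = r cosθ + √(L² − r² sin²θ); with ω constant, a = ω²·d²x/dθ².
d²x/dθ² = −r cosθ − r²(cos2θ)/√u − r⁴ sin²2θ/(4u^{3/2}),  u = L² − r² sin²θ = 0.416393 m².
Substituting r = 0.1536 m, L = 0.6592 m, θ = 118.7°: d²x/dθ² = +0.093093 m.
a = ω²·d²x/dθ² = (28.52)²·(+0.093093) = +75.721 m/s²;  |a| = 75.721 m/s².

75.7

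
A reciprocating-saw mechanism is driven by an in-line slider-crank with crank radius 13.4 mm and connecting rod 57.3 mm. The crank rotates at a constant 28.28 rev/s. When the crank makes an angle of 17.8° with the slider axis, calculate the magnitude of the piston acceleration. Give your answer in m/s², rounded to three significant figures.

ω = 2π·28.3 = 177.7 rad/s
x(θ) = r cosθ + √(L² − r² sin²θ); with ω constant, a = ω²·d²x/dθ².
d²x/dθ² = −r cosθ − r²(cos2θ)/√u − r⁴ sin²2θ/(4u^{3/2}),  u = L² − r² sin²θ = 0.00326651 m².
Substituting r = 0.0134 m, L = 0.0573 m, θ = 17.8°: d²x/dθ² = -0.015328 m.
a = ω²·d²x/dθ² = (177.7)²·(-0.015328) = -483.94 m/s²;  |a| = 483.94 m/s².

484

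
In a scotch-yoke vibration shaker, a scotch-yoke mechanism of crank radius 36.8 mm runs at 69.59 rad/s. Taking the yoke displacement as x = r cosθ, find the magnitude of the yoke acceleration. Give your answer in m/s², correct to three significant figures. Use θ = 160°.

167

ω = 69.59 rad/s
x = r cosθ ⇒ ẍ = −rω² cosθ (ω constant).
|a| = rω²|cosθ| = 0.0368·(69.59)²·|cos 160°| = 167.47 m/s².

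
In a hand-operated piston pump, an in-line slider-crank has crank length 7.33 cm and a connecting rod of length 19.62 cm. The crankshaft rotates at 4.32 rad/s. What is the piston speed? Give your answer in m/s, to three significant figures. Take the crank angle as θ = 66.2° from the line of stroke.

ω = 4.32 rad/s
For an in-line slider-crank, x = r cosθ + √(L² − r² sin²θ), so v = −rω sinθ·[1 + r cosθ/√(L² − r² sin²θ)].
With r = 0.0733 m, L = 0.1962 m, θ = 66.2°: √(L² − r² sin²θ) = 0.18438 m.
v = −0.0733·4.32·0.91496·[1 + 0.0733·0.40355/0.18438] = -0.33621 m/s.
|v| = 0.33621 m/s.

0.336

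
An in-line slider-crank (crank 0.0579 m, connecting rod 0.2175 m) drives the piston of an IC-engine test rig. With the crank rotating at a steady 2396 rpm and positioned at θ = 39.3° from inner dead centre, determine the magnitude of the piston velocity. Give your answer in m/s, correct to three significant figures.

ω = 2π·2396/60 = 250.9 rad/s
For an in-line slider-crank, x = r cosθ + √(L² − r² sin²θ), so v = −rω sinθ·[1 + r cosθ/√(L² − r² sin²θ)].
With r = 0.0579 m, L = 0.2175 m, θ = 39.3°: √(L² − r² sin²θ) = 0.21439 m.
v = −0.0579·250.9·0.63338·[1 + 0.0579·0.77384/0.21439] = -11.125 m/s.
|v| = 11.125 m/s.

11.1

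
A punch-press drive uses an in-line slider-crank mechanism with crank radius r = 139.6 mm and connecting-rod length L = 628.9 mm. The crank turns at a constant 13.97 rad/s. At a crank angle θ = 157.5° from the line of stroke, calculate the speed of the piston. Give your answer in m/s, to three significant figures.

0.593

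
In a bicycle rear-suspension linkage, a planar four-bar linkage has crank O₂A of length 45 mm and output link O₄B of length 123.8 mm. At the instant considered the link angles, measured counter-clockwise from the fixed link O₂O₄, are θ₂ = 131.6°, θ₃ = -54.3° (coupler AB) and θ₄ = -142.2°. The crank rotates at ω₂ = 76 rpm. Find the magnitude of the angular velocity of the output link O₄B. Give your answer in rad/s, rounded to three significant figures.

ω₂ = 7.959 rad/s (from 76 rpm).
Differentiating the loop-closure r₂e^{iθ₂}+r₃e^{iθ₃}=r₁+r₄e^{iθ₄} gives r₂ω₂e^{iθ₂}+r₃ω₃e^{iθ₃}=r₄ω₄e^{iθ₄}.
Eliminating the other unknown: ω₄ = r₂ω₂ sin(θ₂−θ₃) / [r₄ sin(θ₄−θ₃)].
Numerator sine = -0.10279; denominator sine = -0.99933.
Result = 0.045·7.959·(-0.10279) / (0.1238·(-0.99933)) = +0.29757 rad/s; magnitude 0.29757 rad/s.

0.298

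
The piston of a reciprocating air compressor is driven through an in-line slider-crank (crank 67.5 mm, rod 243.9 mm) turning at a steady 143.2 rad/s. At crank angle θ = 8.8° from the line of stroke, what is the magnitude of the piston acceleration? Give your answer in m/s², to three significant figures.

1730

ω = 143.2 rad/s
x(θ) = r cosθ + √(L² − r² sin²θ); with ω constant, a = ω²·d²x/dθ².
d²x/dθ² = −r cosθ − r²(cos2θ)/√u − r⁴ sin²2θ/(4u^{3/2}),  u = L² − r² sin²θ = 0.0593806 m².
Substituting r = 0.0675 m, L = 0.2439 m, θ = 8.8°: d²x/dθ² = -0.084561 m.
a = ω²·d²x/dθ² = (143.2)²·(-0.084561) = -1734 m/s²;  |a| = 1734 m/s².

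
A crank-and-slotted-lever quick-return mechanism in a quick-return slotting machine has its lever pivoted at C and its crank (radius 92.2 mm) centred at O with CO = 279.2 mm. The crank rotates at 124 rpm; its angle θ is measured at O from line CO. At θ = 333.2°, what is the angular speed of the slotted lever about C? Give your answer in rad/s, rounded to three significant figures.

ω = 12.99 rad/s (from 124 rpm).
Crank pin A relative to C: A = (d + r cosθ, r sinθ); lever angle φ = atan2(r sinθ, d + r cosθ).
Differentiating tanφ: φ̇ = rω(d cosθ + r)/(d² + r² + 2dr cosθ).
d² + r² + 2dr cosθ = |CA|² = 0.132408 m²;  d cosθ + r = +0.34141 m.
|ω_lever| = |0.0922·12.99·+0.34141| / 0.132408 = 3.0871 rad/s.

3.09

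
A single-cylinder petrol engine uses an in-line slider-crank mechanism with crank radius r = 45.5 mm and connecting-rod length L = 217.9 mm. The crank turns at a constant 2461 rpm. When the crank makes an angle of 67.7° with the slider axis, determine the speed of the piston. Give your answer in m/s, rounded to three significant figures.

ω = 2π·2461/60 = 257.7 rad/s
For an in-line slider-crank, x = r cosθ + √(L² − r² sin²θ), so v = −rω sinθ·[1 + r cosθ/√(L² − r² sin²θ)].
With r = 0.0455 m, L = 0.2179 m, θ = 67.7°: √(L² − r² sin²θ) = 0.21379 m.
v = −0.0455·257.7·0.92521·[1 + 0.0455·0.37946/0.21379] = -11.725 m/s.
|v| = 11.725 m/s.

11.7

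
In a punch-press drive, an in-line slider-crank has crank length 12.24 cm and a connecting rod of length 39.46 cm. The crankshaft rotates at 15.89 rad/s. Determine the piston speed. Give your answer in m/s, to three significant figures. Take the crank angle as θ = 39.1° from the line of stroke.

ω = 15.89 rad/s
For an in-line slider-crank, x = r cosθ + √(L² − r² sin²θ), so v = −rω sinθ·[1 + r cosθ/√(L² − r² sin²θ)].
With r = 0.1224 m, L = 0.3946 m, θ = 39.1°: √(L² − r² sin²θ) = 0.38698 m.
v = −0.1224·15.89·0.63068·[1 + 0.1224·0.77605/0.38698] = -1.5277 m/s.
|v| = 1.5277 m/s.

1.53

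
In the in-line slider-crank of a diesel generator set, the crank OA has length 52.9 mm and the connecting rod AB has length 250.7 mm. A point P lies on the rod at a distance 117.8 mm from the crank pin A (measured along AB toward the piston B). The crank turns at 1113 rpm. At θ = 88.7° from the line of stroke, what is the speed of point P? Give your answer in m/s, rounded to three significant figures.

ω = 116.6 rad/s.  Crank-pin speed |V_A| = rω = 6.1657 m/s, perpendicular to OA.
Rod angle: sinφ = −(r/L) sinθ ⇒ φ = -12.178°; ω_rod = −rω cosθ/√(L²−r²sin²θ) = -0.57081 rad/s.
V_P = V_A + ω_rod × AP, with AP = 0.1178 m along the rod.
Components: V_Px = −rω sinθ − a·ω_rod·sinφ = -6.1783 m/s;  V_Py = rω cosθ + a·ω_rod·cosφ = +0.074154 m/s.
|V_P| = √(V_Px² + V_Py²) = 6.1787 m/s.

6.18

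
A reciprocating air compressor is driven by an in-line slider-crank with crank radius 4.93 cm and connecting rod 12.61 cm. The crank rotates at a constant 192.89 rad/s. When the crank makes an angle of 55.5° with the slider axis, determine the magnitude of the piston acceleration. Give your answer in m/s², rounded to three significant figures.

796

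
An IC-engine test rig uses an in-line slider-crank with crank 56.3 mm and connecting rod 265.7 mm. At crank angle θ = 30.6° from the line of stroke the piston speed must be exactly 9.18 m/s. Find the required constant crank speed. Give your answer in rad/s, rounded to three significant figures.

For an in-line slider-crank, |v_piston| = rω|sinθ|·[1 + r cosθ/√(L² − r² sin²θ)].
With r = 0.0563 m, L = 0.2657 m, θ = 30.6°: the bracketed kinematic factor |dx/dθ| = 0.033917 m.
ω = v/|dx/dθ| = 9.18/0.033917 = 270.66 rad/s.

271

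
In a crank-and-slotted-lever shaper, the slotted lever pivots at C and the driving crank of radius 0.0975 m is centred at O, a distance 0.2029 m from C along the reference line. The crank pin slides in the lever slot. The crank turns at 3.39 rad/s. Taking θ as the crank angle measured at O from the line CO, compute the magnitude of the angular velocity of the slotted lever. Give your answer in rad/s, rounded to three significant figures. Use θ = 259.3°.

ω = 3.39 rad/s
Crank pin A relative to C: A = (d + r cosθ, r sinθ); lever angle φ = atan2(r sinθ, d + r cosθ).
Differentiating tanφ: φ̇ = rω(d cosθ + r)/(d² + r² + 2dr cosθ).
d² + r² + 2dr cosθ = |CA|² = 0.0433287 m²;  d cosθ + r = +0.059828 m.
|ω_lever| = |0.0975·3.39·+0.059828| / 0.0433287 = 0.45639 rad/s.

0.456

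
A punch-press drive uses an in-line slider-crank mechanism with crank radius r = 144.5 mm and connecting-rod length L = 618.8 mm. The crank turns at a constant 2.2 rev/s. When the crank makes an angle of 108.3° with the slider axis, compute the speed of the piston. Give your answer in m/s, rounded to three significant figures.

ω = 2π·2.2 = 13.82 rad/s
For an in-line slider-crank, x = r cosθ + √(L² − r² sin²θ), so v = −rω sinθ·[1 + r cosθ/√(L² − r² sin²θ)].
With r = 0.1445 m, L = 0.6188 m, θ = 108.3°: √(L² − r² sin²θ) = 0.6034 m.
v = −0.1445·13.82·0.94943·[1 + 0.1445·-0.31399/0.6034] = -1.7538 m/s.
|v| = 1.7538 m/s.

1.75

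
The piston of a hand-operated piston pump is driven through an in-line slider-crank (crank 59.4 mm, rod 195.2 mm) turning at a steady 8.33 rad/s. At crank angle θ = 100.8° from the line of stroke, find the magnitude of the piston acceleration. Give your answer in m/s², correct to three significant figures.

ω = 8.33 rad/s
x(θ) = r cosθ + √(L² − r² sin²θ); with ω constant, a = ω²·d²x/dθ².
d²x/dθ² = −r cosθ − r²(cos2θ)/√u − r⁴ sin²2θ/(4u^{3/2}),  u = L² − r² sin²θ = 0.0346986 m².
Substituting r = 0.0594 m, L = 0.1952 m, θ = 100.8°: d²x/dθ² = +0.028677 m.
a = ω²·d²x/dθ² = (8.33)²·(+0.028677) = +1.9898 m/s²;  |a| = 1.9898 m/s².

1.99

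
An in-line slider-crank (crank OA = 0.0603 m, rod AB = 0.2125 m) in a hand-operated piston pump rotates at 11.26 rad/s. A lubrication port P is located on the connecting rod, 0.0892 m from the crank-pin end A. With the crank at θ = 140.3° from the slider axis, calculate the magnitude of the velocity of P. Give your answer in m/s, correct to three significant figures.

0.497

ω = 11.26 rad/s.  Crank-pin speed |V_A| = rω = 0.67898 m/s, perpendicular to OA.
Rod angle: sinφ = −(r/L) sinθ ⇒ φ = -10.443°; ω_rod = −rω cosθ/√(L²−r²sin²θ) = +2.4998 rad/s.
V_P = V_A + ω_rod × AP, with AP = 0.0892 m along the rod.
Components: V_Px = −rω sinθ − a·ω_rod·sinφ = -0.39329 m/s;  V_Py = rω cosθ + a·ω_rod·cosφ = -0.30312 m/s.
|V_P| = √(V_Px² + V_Py²) = 0.49655 m/s.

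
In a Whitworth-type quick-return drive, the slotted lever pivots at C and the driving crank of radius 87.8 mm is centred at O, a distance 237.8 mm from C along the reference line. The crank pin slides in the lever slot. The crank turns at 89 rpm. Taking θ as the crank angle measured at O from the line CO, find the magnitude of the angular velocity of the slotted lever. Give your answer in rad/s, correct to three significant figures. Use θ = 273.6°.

1.26

ω = 9.32 rad/s (from 89 rpm).
Crank pin A relative to C: A = (d + r cosθ, r sinθ); lever angle φ = atan2(r sinθ, d + r cosθ).
Differentiating tanφ: φ̇ = rω(d cosθ + r)/(d² + r² + 2dr cosθ).
d² + r² + 2dr cosθ = |CA|² = 0.0668797 m²;  d cosθ + r = +0.10273 m.
|ω_lever| = |0.0878·9.32·+0.10273| / 0.0668797 = 1.257 rad/s.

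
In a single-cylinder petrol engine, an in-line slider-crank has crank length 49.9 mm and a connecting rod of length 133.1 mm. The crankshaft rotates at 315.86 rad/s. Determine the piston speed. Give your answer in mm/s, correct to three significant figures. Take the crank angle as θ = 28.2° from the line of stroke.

ω = 315.9 rad/s
For an in-line slider-crank, x = r cosθ + √(L² − r² sin²θ), so v = −rω sinθ·[1 + r cosθ/√(L² − r² sin²θ)].
With r = 0.0499 m, L = 0.1331 m, θ = 28.2°: √(L² − r² sin²θ) = 0.13099 m.
v = −0.0499·315.9·0.47255·[1 + 0.0499·0.88130/0.13099] = -9.9485 m/s.
|v| = 9.9485 m/s = 9948.5 mm/s.

9950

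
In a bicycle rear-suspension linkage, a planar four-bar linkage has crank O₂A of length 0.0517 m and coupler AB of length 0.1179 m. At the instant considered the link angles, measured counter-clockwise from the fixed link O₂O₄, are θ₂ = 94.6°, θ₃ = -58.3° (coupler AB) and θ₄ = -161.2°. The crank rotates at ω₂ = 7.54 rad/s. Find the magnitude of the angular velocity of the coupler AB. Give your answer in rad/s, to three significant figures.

ω₂ = 7.54 rad/s
Differentiating the loop-closure r₂e^{iθ₂}+r₃e^{iθ₃}=r₁+r₄e^{iθ₄} gives r₂ω₂e^{iθ₂}+r₃ω₃e^{iθ₃}=r₄ω₄e^{iθ₄}.
Eliminating the other unknown: ω₃ = r₂ω₂ sin(θ₄−θ₂) / [r₃ sin(θ₃−θ₄)].
Numerator sine = +0.96945; denominator sine = +0.97476.
Result = 0.0517·7.54·(+0.96945) / (0.1179·(+0.97476)) = +3.2883 rad/s; magnitude 3.2883 rad/s.

3.29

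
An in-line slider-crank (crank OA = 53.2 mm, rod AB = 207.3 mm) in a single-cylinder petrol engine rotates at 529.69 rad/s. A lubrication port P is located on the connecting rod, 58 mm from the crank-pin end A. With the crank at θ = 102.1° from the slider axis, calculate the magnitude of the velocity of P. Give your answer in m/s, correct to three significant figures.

27.5

ω = 529.7 rad/s.  Crank-pin speed |V_A| = rω = 28.18 m/s, perpendicular to OA.
Rod angle: sinφ = −(r/L) sinθ ⇒ φ = -14.533°; ω_rod = −rω cosθ/√(L²−r²sin²θ) = +29.437 rad/s.
V_P = V_A + ω_rod × AP, with AP = 0.058 m along the rod.
Components: V_Px = −rω sinθ − a·ω_rod·sinφ = -27.125 m/s;  V_Py = rω cosθ + a·ω_rod·cosφ = -4.2543 m/s.
|V_P| = √(V_Px² + V_Py²) = 27.457 m/s.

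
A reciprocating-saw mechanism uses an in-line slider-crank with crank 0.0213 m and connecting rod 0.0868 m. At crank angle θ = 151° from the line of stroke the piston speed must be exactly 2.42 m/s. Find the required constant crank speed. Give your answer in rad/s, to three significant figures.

299

For an in-line slider-crank, |v_piston| = rω|sinθ|·[1 + r cosθ/√(L² − r² sin²θ)].
With r = 0.0213 m, L = 0.0868 m, θ = 151°: the bracketed kinematic factor |dx/dθ| = 0.0080943 m.
ω = v/|dx/dθ| = 2.42/0.0080943 = 298.98 rad/s.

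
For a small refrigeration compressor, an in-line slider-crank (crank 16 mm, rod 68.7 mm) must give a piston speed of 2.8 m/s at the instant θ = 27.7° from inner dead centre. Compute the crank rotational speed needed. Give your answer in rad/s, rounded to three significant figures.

For an in-line slider-crank, |v_piston| = rω|sinθ|·[1 + r cosθ/√(L² − r² sin²θ)].
With r = 0.016 m, L = 0.0687 m, θ = 27.7°: the bracketed kinematic factor |dx/dθ| = 0.0089802 m.
ω = v/|dx/dθ| = 2.8/0.0089802 = 311.8 rad/s.

312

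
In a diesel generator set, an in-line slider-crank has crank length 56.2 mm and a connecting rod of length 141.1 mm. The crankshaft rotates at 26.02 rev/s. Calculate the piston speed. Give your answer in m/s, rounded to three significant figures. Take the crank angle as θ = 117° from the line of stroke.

ω = 2π·26 = 163.5 rad/s
For an in-line slider-crank, x = r cosθ + √(L² − r² sin²θ), so v = −rω sinθ·[1 + r cosθ/√(L² − r² sin²θ)].
With r = 0.0562 m, L = 0.1411 m, θ = 117°: √(L² − r² sin²θ) = 0.13192 m.
v = −0.0562·163.5·0.89101·[1 + 0.0562·-0.45399/0.13192] = -6.6032 m/s.
|v| = 6.6032 m/s.

6.60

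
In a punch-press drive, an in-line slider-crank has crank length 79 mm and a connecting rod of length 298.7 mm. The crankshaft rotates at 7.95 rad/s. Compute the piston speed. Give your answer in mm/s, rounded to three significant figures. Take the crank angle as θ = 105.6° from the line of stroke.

560

ω = 7.95 rad/s
For an in-line slider-crank, x = r cosθ + √(L² − r² sin²θ), so v = −rω sinθ·[1 + r cosθ/√(L² − r² sin²θ)].
With r = 0.079 m, L = 0.2987 m, θ = 105.6°: √(L² − r² sin²θ) = 0.28885 m.
v = −0.079·7.95·0.96316·[1 + 0.079·-0.26892/0.28885] = -0.56042 m/s.
|v| = 0.56042 m/s = 560.42 mm/s.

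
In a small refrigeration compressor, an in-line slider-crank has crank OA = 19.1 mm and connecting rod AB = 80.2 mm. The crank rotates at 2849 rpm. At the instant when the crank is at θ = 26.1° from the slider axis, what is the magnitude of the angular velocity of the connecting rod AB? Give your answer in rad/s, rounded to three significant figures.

ω = 298.3 rad/s (converted from 2849 rpm).
The rod makes angle φ with the slider axis where L sinφ = r sinθ; differentiating, L cosφ·φ̇ = r ω cosθ.
L cosφ = √(L² − r² sin²θ) = 0.079759 m.
|ω_rod| = r ω |cosθ| / √(L² − r² sin²θ) = 0.0191·298.3·0.89803/0.079759 = 64.16 rad/s.

64.2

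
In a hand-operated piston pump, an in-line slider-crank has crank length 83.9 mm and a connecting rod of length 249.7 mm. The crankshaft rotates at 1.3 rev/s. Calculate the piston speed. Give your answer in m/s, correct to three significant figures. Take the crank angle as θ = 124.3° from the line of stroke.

0.455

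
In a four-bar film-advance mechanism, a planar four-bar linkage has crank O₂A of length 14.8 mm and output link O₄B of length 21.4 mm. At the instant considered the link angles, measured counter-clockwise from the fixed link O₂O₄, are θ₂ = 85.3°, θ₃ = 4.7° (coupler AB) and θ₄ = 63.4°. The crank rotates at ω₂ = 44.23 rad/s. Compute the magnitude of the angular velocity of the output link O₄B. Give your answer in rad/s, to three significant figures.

ω₂ = 44.23 rad/s
Differentiating the loop-closure r₂e^{iθ₂}+r₃e^{iθ₃}=r₁+r₄e^{iθ₄} gives r₂ω₂e^{iθ₂}+r₃ω₃e^{iθ₃}=r₄ω₄e^{iθ₄}.
Eliminating the other unknown: ω₄ = r₂ω₂ sin(θ₂−θ₃) / [r₄ sin(θ₄−θ₃)].
Numerator sine = +0.98657; denominator sine = +0.85446.
Result = 0.0148·44.23·(+0.98657) / (0.0214·(+0.85446)) = +35.319 rad/s; magnitude 35.319 rad/s.

35.3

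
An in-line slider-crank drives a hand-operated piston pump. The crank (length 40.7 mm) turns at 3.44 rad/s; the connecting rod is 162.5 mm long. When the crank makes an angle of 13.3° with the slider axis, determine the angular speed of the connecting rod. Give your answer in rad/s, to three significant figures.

ω = 3.44 rad/s
The rod makes angle φ with the slider axis where L sinφ = r sinθ; differentiating, L cosφ·φ̇ = r ω cosθ.
L cosφ = √(L² − r² sin²θ) = 0.16223 m.
|ω_rod| = r ω |cosθ| / √(L² − r² sin²θ) = 0.0407·3.44·0.97318/0.16223 = 0.83987 rad/s.

0.840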